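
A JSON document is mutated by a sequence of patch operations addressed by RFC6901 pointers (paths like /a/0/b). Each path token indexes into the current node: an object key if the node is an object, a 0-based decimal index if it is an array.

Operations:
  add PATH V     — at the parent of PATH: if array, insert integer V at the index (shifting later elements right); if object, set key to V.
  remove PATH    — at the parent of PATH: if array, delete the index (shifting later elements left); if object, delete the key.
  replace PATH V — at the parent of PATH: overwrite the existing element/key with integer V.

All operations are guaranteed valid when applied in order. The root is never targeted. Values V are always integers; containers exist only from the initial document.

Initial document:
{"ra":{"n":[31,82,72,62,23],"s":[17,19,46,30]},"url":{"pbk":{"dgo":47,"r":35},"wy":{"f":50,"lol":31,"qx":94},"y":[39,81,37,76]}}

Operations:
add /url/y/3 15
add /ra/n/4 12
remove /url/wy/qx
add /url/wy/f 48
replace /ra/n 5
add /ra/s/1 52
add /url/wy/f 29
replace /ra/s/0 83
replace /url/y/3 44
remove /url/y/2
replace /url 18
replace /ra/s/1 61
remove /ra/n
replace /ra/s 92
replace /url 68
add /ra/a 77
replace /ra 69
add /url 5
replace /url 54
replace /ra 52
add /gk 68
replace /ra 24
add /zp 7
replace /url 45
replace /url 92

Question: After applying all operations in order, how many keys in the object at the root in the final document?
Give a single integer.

Answer: 4

Derivation:
After op 1 (add /url/y/3 15): {"ra":{"n":[31,82,72,62,23],"s":[17,19,46,30]},"url":{"pbk":{"dgo":47,"r":35},"wy":{"f":50,"lol":31,"qx":94},"y":[39,81,37,15,76]}}
After op 2 (add /ra/n/4 12): {"ra":{"n":[31,82,72,62,12,23],"s":[17,19,46,30]},"url":{"pbk":{"dgo":47,"r":35},"wy":{"f":50,"lol":31,"qx":94},"y":[39,81,37,15,76]}}
After op 3 (remove /url/wy/qx): {"ra":{"n":[31,82,72,62,12,23],"s":[17,19,46,30]},"url":{"pbk":{"dgo":47,"r":35},"wy":{"f":50,"lol":31},"y":[39,81,37,15,76]}}
After op 4 (add /url/wy/f 48): {"ra":{"n":[31,82,72,62,12,23],"s":[17,19,46,30]},"url":{"pbk":{"dgo":47,"r":35},"wy":{"f":48,"lol":31},"y":[39,81,37,15,76]}}
After op 5 (replace /ra/n 5): {"ra":{"n":5,"s":[17,19,46,30]},"url":{"pbk":{"dgo":47,"r":35},"wy":{"f":48,"lol":31},"y":[39,81,37,15,76]}}
After op 6 (add /ra/s/1 52): {"ra":{"n":5,"s":[17,52,19,46,30]},"url":{"pbk":{"dgo":47,"r":35},"wy":{"f":48,"lol":31},"y":[39,81,37,15,76]}}
After op 7 (add /url/wy/f 29): {"ra":{"n":5,"s":[17,52,19,46,30]},"url":{"pbk":{"dgo":47,"r":35},"wy":{"f":29,"lol":31},"y":[39,81,37,15,76]}}
After op 8 (replace /ra/s/0 83): {"ra":{"n":5,"s":[83,52,19,46,30]},"url":{"pbk":{"dgo":47,"r":35},"wy":{"f":29,"lol":31},"y":[39,81,37,15,76]}}
After op 9 (replace /url/y/3 44): {"ra":{"n":5,"s":[83,52,19,46,30]},"url":{"pbk":{"dgo":47,"r":35},"wy":{"f":29,"lol":31},"y":[39,81,37,44,76]}}
After op 10 (remove /url/y/2): {"ra":{"n":5,"s":[83,52,19,46,30]},"url":{"pbk":{"dgo":47,"r":35},"wy":{"f":29,"lol":31},"y":[39,81,44,76]}}
After op 11 (replace /url 18): {"ra":{"n":5,"s":[83,52,19,46,30]},"url":18}
After op 12 (replace /ra/s/1 61): {"ra":{"n":5,"s":[83,61,19,46,30]},"url":18}
After op 13 (remove /ra/n): {"ra":{"s":[83,61,19,46,30]},"url":18}
After op 14 (replace /ra/s 92): {"ra":{"s":92},"url":18}
After op 15 (replace /url 68): {"ra":{"s":92},"url":68}
After op 16 (add /ra/a 77): {"ra":{"a":77,"s":92},"url":68}
After op 17 (replace /ra 69): {"ra":69,"url":68}
After op 18 (add /url 5): {"ra":69,"url":5}
After op 19 (replace /url 54): {"ra":69,"url":54}
After op 20 (replace /ra 52): {"ra":52,"url":54}
After op 21 (add /gk 68): {"gk":68,"ra":52,"url":54}
After op 22 (replace /ra 24): {"gk":68,"ra":24,"url":54}
After op 23 (add /zp 7): {"gk":68,"ra":24,"url":54,"zp":7}
After op 24 (replace /url 45): {"gk":68,"ra":24,"url":45,"zp":7}
After op 25 (replace /url 92): {"gk":68,"ra":24,"url":92,"zp":7}
Size at the root: 4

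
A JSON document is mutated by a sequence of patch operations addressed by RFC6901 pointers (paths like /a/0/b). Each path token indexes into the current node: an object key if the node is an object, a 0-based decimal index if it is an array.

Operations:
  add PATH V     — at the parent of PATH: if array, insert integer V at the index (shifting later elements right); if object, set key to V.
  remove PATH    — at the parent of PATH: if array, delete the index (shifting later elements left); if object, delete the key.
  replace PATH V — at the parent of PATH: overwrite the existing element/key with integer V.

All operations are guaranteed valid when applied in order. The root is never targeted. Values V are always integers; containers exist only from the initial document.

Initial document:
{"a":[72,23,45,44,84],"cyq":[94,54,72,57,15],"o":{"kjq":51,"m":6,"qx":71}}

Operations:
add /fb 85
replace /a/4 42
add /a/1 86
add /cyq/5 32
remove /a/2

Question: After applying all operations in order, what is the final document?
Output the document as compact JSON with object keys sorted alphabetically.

Answer: {"a":[72,86,45,44,42],"cyq":[94,54,72,57,15,32],"fb":85,"o":{"kjq":51,"m":6,"qx":71}}

Derivation:
After op 1 (add /fb 85): {"a":[72,23,45,44,84],"cyq":[94,54,72,57,15],"fb":85,"o":{"kjq":51,"m":6,"qx":71}}
After op 2 (replace /a/4 42): {"a":[72,23,45,44,42],"cyq":[94,54,72,57,15],"fb":85,"o":{"kjq":51,"m":6,"qx":71}}
After op 3 (add /a/1 86): {"a":[72,86,23,45,44,42],"cyq":[94,54,72,57,15],"fb":85,"o":{"kjq":51,"m":6,"qx":71}}
After op 4 (add /cyq/5 32): {"a":[72,86,23,45,44,42],"cyq":[94,54,72,57,15,32],"fb":85,"o":{"kjq":51,"m":6,"qx":71}}
After op 5 (remove /a/2): {"a":[72,86,45,44,42],"cyq":[94,54,72,57,15,32],"fb":85,"o":{"kjq":51,"m":6,"qx":71}}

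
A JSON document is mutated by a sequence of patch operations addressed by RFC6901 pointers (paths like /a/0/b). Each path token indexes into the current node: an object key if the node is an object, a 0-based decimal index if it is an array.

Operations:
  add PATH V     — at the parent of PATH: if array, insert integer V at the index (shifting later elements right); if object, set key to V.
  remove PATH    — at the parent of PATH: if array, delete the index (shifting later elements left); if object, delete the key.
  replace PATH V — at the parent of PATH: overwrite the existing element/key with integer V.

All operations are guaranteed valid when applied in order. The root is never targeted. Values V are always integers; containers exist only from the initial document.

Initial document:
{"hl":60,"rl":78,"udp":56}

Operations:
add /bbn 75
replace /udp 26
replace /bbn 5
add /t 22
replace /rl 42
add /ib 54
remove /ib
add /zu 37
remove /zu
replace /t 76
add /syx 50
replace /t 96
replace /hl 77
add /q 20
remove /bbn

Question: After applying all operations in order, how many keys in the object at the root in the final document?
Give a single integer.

Answer: 6

Derivation:
After op 1 (add /bbn 75): {"bbn":75,"hl":60,"rl":78,"udp":56}
After op 2 (replace /udp 26): {"bbn":75,"hl":60,"rl":78,"udp":26}
After op 3 (replace /bbn 5): {"bbn":5,"hl":60,"rl":78,"udp":26}
After op 4 (add /t 22): {"bbn":5,"hl":60,"rl":78,"t":22,"udp":26}
After op 5 (replace /rl 42): {"bbn":5,"hl":60,"rl":42,"t":22,"udp":26}
After op 6 (add /ib 54): {"bbn":5,"hl":60,"ib":54,"rl":42,"t":22,"udp":26}
After op 7 (remove /ib): {"bbn":5,"hl":60,"rl":42,"t":22,"udp":26}
After op 8 (add /zu 37): {"bbn":5,"hl":60,"rl":42,"t":22,"udp":26,"zu":37}
After op 9 (remove /zu): {"bbn":5,"hl":60,"rl":42,"t":22,"udp":26}
After op 10 (replace /t 76): {"bbn":5,"hl":60,"rl":42,"t":76,"udp":26}
After op 11 (add /syx 50): {"bbn":5,"hl":60,"rl":42,"syx":50,"t":76,"udp":26}
After op 12 (replace /t 96): {"bbn":5,"hl":60,"rl":42,"syx":50,"t":96,"udp":26}
After op 13 (replace /hl 77): {"bbn":5,"hl":77,"rl":42,"syx":50,"t":96,"udp":26}
After op 14 (add /q 20): {"bbn":5,"hl":77,"q":20,"rl":42,"syx":50,"t":96,"udp":26}
After op 15 (remove /bbn): {"hl":77,"q":20,"rl":42,"syx":50,"t":96,"udp":26}
Size at the root: 6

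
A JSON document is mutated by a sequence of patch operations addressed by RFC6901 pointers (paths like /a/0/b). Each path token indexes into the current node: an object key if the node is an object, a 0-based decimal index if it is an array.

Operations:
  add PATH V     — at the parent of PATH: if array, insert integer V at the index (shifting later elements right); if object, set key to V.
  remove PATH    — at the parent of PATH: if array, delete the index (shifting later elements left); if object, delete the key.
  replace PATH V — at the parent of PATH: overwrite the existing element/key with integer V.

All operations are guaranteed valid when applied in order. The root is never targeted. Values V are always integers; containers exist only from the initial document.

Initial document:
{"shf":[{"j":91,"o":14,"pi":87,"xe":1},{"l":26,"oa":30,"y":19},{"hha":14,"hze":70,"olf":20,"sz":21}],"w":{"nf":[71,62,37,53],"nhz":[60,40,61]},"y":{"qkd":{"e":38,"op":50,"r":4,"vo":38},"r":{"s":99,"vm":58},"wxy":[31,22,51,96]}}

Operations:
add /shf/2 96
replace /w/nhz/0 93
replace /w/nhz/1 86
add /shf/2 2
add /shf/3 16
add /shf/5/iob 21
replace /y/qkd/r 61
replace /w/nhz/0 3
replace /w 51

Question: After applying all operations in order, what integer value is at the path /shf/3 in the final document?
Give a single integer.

After op 1 (add /shf/2 96): {"shf":[{"j":91,"o":14,"pi":87,"xe":1},{"l":26,"oa":30,"y":19},96,{"hha":14,"hze":70,"olf":20,"sz":21}],"w":{"nf":[71,62,37,53],"nhz":[60,40,61]},"y":{"qkd":{"e":38,"op":50,"r":4,"vo":38},"r":{"s":99,"vm":58},"wxy":[31,22,51,96]}}
After op 2 (replace /w/nhz/0 93): {"shf":[{"j":91,"o":14,"pi":87,"xe":1},{"l":26,"oa":30,"y":19},96,{"hha":14,"hze":70,"olf":20,"sz":21}],"w":{"nf":[71,62,37,53],"nhz":[93,40,61]},"y":{"qkd":{"e":38,"op":50,"r":4,"vo":38},"r":{"s":99,"vm":58},"wxy":[31,22,51,96]}}
After op 3 (replace /w/nhz/1 86): {"shf":[{"j":91,"o":14,"pi":87,"xe":1},{"l":26,"oa":30,"y":19},96,{"hha":14,"hze":70,"olf":20,"sz":21}],"w":{"nf":[71,62,37,53],"nhz":[93,86,61]},"y":{"qkd":{"e":38,"op":50,"r":4,"vo":38},"r":{"s":99,"vm":58},"wxy":[31,22,51,96]}}
After op 4 (add /shf/2 2): {"shf":[{"j":91,"o":14,"pi":87,"xe":1},{"l":26,"oa":30,"y":19},2,96,{"hha":14,"hze":70,"olf":20,"sz":21}],"w":{"nf":[71,62,37,53],"nhz":[93,86,61]},"y":{"qkd":{"e":38,"op":50,"r":4,"vo":38},"r":{"s":99,"vm":58},"wxy":[31,22,51,96]}}
After op 5 (add /shf/3 16): {"shf":[{"j":91,"o":14,"pi":87,"xe":1},{"l":26,"oa":30,"y":19},2,16,96,{"hha":14,"hze":70,"olf":20,"sz":21}],"w":{"nf":[71,62,37,53],"nhz":[93,86,61]},"y":{"qkd":{"e":38,"op":50,"r":4,"vo":38},"r":{"s":99,"vm":58},"wxy":[31,22,51,96]}}
After op 6 (add /shf/5/iob 21): {"shf":[{"j":91,"o":14,"pi":87,"xe":1},{"l":26,"oa":30,"y":19},2,16,96,{"hha":14,"hze":70,"iob":21,"olf":20,"sz":21}],"w":{"nf":[71,62,37,53],"nhz":[93,86,61]},"y":{"qkd":{"e":38,"op":50,"r":4,"vo":38},"r":{"s":99,"vm":58},"wxy":[31,22,51,96]}}
After op 7 (replace /y/qkd/r 61): {"shf":[{"j":91,"o":14,"pi":87,"xe":1},{"l":26,"oa":30,"y":19},2,16,96,{"hha":14,"hze":70,"iob":21,"olf":20,"sz":21}],"w":{"nf":[71,62,37,53],"nhz":[93,86,61]},"y":{"qkd":{"e":38,"op":50,"r":61,"vo":38},"r":{"s":99,"vm":58},"wxy":[31,22,51,96]}}
After op 8 (replace /w/nhz/0 3): {"shf":[{"j":91,"o":14,"pi":87,"xe":1},{"l":26,"oa":30,"y":19},2,16,96,{"hha":14,"hze":70,"iob":21,"olf":20,"sz":21}],"w":{"nf":[71,62,37,53],"nhz":[3,86,61]},"y":{"qkd":{"e":38,"op":50,"r":61,"vo":38},"r":{"s":99,"vm":58},"wxy":[31,22,51,96]}}
After op 9 (replace /w 51): {"shf":[{"j":91,"o":14,"pi":87,"xe":1},{"l":26,"oa":30,"y":19},2,16,96,{"hha":14,"hze":70,"iob":21,"olf":20,"sz":21}],"w":51,"y":{"qkd":{"e":38,"op":50,"r":61,"vo":38},"r":{"s":99,"vm":58},"wxy":[31,22,51,96]}}
Value at /shf/3: 16

Answer: 16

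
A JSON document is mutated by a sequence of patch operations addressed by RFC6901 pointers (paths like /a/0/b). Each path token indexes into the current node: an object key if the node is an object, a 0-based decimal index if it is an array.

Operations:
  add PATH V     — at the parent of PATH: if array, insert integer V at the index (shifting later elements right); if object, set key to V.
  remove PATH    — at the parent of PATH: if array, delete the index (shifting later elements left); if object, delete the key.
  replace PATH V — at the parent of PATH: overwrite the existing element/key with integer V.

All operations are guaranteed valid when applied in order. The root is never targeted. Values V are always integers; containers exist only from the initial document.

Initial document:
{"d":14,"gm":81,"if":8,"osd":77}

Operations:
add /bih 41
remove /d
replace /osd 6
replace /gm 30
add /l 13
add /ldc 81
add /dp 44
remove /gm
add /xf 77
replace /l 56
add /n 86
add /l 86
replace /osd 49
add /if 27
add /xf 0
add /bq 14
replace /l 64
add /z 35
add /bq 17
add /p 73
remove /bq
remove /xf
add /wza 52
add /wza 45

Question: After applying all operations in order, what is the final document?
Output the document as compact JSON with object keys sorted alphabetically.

After op 1 (add /bih 41): {"bih":41,"d":14,"gm":81,"if":8,"osd":77}
After op 2 (remove /d): {"bih":41,"gm":81,"if":8,"osd":77}
After op 3 (replace /osd 6): {"bih":41,"gm":81,"if":8,"osd":6}
After op 4 (replace /gm 30): {"bih":41,"gm":30,"if":8,"osd":6}
After op 5 (add /l 13): {"bih":41,"gm":30,"if":8,"l":13,"osd":6}
After op 6 (add /ldc 81): {"bih":41,"gm":30,"if":8,"l":13,"ldc":81,"osd":6}
After op 7 (add /dp 44): {"bih":41,"dp":44,"gm":30,"if":8,"l":13,"ldc":81,"osd":6}
After op 8 (remove /gm): {"bih":41,"dp":44,"if":8,"l":13,"ldc":81,"osd":6}
After op 9 (add /xf 77): {"bih":41,"dp":44,"if":8,"l":13,"ldc":81,"osd":6,"xf":77}
After op 10 (replace /l 56): {"bih":41,"dp":44,"if":8,"l":56,"ldc":81,"osd":6,"xf":77}
After op 11 (add /n 86): {"bih":41,"dp":44,"if":8,"l":56,"ldc":81,"n":86,"osd":6,"xf":77}
After op 12 (add /l 86): {"bih":41,"dp":44,"if":8,"l":86,"ldc":81,"n":86,"osd":6,"xf":77}
After op 13 (replace /osd 49): {"bih":41,"dp":44,"if":8,"l":86,"ldc":81,"n":86,"osd":49,"xf":77}
After op 14 (add /if 27): {"bih":41,"dp":44,"if":27,"l":86,"ldc":81,"n":86,"osd":49,"xf":77}
After op 15 (add /xf 0): {"bih":41,"dp":44,"if":27,"l":86,"ldc":81,"n":86,"osd":49,"xf":0}
After op 16 (add /bq 14): {"bih":41,"bq":14,"dp":44,"if":27,"l":86,"ldc":81,"n":86,"osd":49,"xf":0}
After op 17 (replace /l 64): {"bih":41,"bq":14,"dp":44,"if":27,"l":64,"ldc":81,"n":86,"osd":49,"xf":0}
After op 18 (add /z 35): {"bih":41,"bq":14,"dp":44,"if":27,"l":64,"ldc":81,"n":86,"osd":49,"xf":0,"z":35}
After op 19 (add /bq 17): {"bih":41,"bq":17,"dp":44,"if":27,"l":64,"ldc":81,"n":86,"osd":49,"xf":0,"z":35}
After op 20 (add /p 73): {"bih":41,"bq":17,"dp":44,"if":27,"l":64,"ldc":81,"n":86,"osd":49,"p":73,"xf":0,"z":35}
After op 21 (remove /bq): {"bih":41,"dp":44,"if":27,"l":64,"ldc":81,"n":86,"osd":49,"p":73,"xf":0,"z":35}
After op 22 (remove /xf): {"bih":41,"dp":44,"if":27,"l":64,"ldc":81,"n":86,"osd":49,"p":73,"z":35}
After op 23 (add /wza 52): {"bih":41,"dp":44,"if":27,"l":64,"ldc":81,"n":86,"osd":49,"p":73,"wza":52,"z":35}
After op 24 (add /wza 45): {"bih":41,"dp":44,"if":27,"l":64,"ldc":81,"n":86,"osd":49,"p":73,"wza":45,"z":35}

Answer: {"bih":41,"dp":44,"if":27,"l":64,"ldc":81,"n":86,"osd":49,"p":73,"wza":45,"z":35}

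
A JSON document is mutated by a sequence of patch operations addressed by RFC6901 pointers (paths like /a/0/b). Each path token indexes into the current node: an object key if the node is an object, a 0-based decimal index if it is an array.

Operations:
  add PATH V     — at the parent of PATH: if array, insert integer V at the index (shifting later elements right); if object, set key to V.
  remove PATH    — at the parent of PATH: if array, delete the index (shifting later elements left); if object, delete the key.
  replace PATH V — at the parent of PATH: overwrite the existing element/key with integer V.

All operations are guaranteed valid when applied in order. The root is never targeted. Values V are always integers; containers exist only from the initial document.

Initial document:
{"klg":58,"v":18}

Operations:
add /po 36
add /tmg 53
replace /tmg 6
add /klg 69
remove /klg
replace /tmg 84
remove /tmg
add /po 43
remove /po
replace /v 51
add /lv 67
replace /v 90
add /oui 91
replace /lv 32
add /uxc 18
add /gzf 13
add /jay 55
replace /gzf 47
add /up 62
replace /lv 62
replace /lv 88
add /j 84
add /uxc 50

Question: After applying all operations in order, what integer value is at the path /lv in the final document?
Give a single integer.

Answer: 88

Derivation:
After op 1 (add /po 36): {"klg":58,"po":36,"v":18}
After op 2 (add /tmg 53): {"klg":58,"po":36,"tmg":53,"v":18}
After op 3 (replace /tmg 6): {"klg":58,"po":36,"tmg":6,"v":18}
After op 4 (add /klg 69): {"klg":69,"po":36,"tmg":6,"v":18}
After op 5 (remove /klg): {"po":36,"tmg":6,"v":18}
After op 6 (replace /tmg 84): {"po":36,"tmg":84,"v":18}
After op 7 (remove /tmg): {"po":36,"v":18}
After op 8 (add /po 43): {"po":43,"v":18}
After op 9 (remove /po): {"v":18}
After op 10 (replace /v 51): {"v":51}
After op 11 (add /lv 67): {"lv":67,"v":51}
After op 12 (replace /v 90): {"lv":67,"v":90}
After op 13 (add /oui 91): {"lv":67,"oui":91,"v":90}
After op 14 (replace /lv 32): {"lv":32,"oui":91,"v":90}
After op 15 (add /uxc 18): {"lv":32,"oui":91,"uxc":18,"v":90}
After op 16 (add /gzf 13): {"gzf":13,"lv":32,"oui":91,"uxc":18,"v":90}
After op 17 (add /jay 55): {"gzf":13,"jay":55,"lv":32,"oui":91,"uxc":18,"v":90}
After op 18 (replace /gzf 47): {"gzf":47,"jay":55,"lv":32,"oui":91,"uxc":18,"v":90}
After op 19 (add /up 62): {"gzf":47,"jay":55,"lv":32,"oui":91,"up":62,"uxc":18,"v":90}
After op 20 (replace /lv 62): {"gzf":47,"jay":55,"lv":62,"oui":91,"up":62,"uxc":18,"v":90}
After op 21 (replace /lv 88): {"gzf":47,"jay":55,"lv":88,"oui":91,"up":62,"uxc":18,"v":90}
After op 22 (add /j 84): {"gzf":47,"j":84,"jay":55,"lv":88,"oui":91,"up":62,"uxc":18,"v":90}
After op 23 (add /uxc 50): {"gzf":47,"j":84,"jay":55,"lv":88,"oui":91,"up":62,"uxc":50,"v":90}
Value at /lv: 88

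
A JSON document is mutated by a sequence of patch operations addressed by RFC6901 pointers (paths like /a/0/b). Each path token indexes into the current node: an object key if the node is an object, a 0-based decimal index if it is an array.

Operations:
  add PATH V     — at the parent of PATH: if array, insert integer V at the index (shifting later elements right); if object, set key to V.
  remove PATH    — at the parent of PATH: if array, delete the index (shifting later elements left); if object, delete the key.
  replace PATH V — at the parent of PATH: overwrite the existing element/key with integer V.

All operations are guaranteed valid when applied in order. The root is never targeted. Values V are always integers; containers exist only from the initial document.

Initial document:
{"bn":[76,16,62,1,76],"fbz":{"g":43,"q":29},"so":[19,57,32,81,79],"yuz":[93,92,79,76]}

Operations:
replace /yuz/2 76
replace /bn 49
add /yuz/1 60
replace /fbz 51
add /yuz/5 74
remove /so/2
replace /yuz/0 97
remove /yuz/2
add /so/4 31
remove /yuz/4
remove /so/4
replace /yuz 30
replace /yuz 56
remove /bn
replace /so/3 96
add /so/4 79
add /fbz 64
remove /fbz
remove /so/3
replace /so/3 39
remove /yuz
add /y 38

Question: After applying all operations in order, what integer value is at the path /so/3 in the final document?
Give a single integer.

After op 1 (replace /yuz/2 76): {"bn":[76,16,62,1,76],"fbz":{"g":43,"q":29},"so":[19,57,32,81,79],"yuz":[93,92,76,76]}
After op 2 (replace /bn 49): {"bn":49,"fbz":{"g":43,"q":29},"so":[19,57,32,81,79],"yuz":[93,92,76,76]}
After op 3 (add /yuz/1 60): {"bn":49,"fbz":{"g":43,"q":29},"so":[19,57,32,81,79],"yuz":[93,60,92,76,76]}
After op 4 (replace /fbz 51): {"bn":49,"fbz":51,"so":[19,57,32,81,79],"yuz":[93,60,92,76,76]}
After op 5 (add /yuz/5 74): {"bn":49,"fbz":51,"so":[19,57,32,81,79],"yuz":[93,60,92,76,76,74]}
After op 6 (remove /so/2): {"bn":49,"fbz":51,"so":[19,57,81,79],"yuz":[93,60,92,76,76,74]}
After op 7 (replace /yuz/0 97): {"bn":49,"fbz":51,"so":[19,57,81,79],"yuz":[97,60,92,76,76,74]}
After op 8 (remove /yuz/2): {"bn":49,"fbz":51,"so":[19,57,81,79],"yuz":[97,60,76,76,74]}
After op 9 (add /so/4 31): {"bn":49,"fbz":51,"so":[19,57,81,79,31],"yuz":[97,60,76,76,74]}
After op 10 (remove /yuz/4): {"bn":49,"fbz":51,"so":[19,57,81,79,31],"yuz":[97,60,76,76]}
After op 11 (remove /so/4): {"bn":49,"fbz":51,"so":[19,57,81,79],"yuz":[97,60,76,76]}
After op 12 (replace /yuz 30): {"bn":49,"fbz":51,"so":[19,57,81,79],"yuz":30}
After op 13 (replace /yuz 56): {"bn":49,"fbz":51,"so":[19,57,81,79],"yuz":56}
After op 14 (remove /bn): {"fbz":51,"so":[19,57,81,79],"yuz":56}
After op 15 (replace /so/3 96): {"fbz":51,"so":[19,57,81,96],"yuz":56}
After op 16 (add /so/4 79): {"fbz":51,"so":[19,57,81,96,79],"yuz":56}
After op 17 (add /fbz 64): {"fbz":64,"so":[19,57,81,96,79],"yuz":56}
After op 18 (remove /fbz): {"so":[19,57,81,96,79],"yuz":56}
After op 19 (remove /so/3): {"so":[19,57,81,79],"yuz":56}
After op 20 (replace /so/3 39): {"so":[19,57,81,39],"yuz":56}
After op 21 (remove /yuz): {"so":[19,57,81,39]}
After op 22 (add /y 38): {"so":[19,57,81,39],"y":38}
Value at /so/3: 39

Answer: 39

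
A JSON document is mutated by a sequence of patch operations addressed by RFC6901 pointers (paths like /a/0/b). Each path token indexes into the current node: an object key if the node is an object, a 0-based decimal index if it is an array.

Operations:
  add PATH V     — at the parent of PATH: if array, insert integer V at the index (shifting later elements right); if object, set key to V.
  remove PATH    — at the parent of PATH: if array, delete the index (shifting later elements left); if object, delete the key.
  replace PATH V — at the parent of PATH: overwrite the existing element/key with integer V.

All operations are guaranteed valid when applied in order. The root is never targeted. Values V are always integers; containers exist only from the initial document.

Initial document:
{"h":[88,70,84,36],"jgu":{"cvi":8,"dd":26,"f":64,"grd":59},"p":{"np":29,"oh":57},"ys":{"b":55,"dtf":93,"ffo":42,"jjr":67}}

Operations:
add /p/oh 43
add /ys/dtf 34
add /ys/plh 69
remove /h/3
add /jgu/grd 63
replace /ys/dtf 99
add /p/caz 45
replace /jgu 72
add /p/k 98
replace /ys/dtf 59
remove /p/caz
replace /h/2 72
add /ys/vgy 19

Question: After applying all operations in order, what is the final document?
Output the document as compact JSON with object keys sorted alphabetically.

Answer: {"h":[88,70,72],"jgu":72,"p":{"k":98,"np":29,"oh":43},"ys":{"b":55,"dtf":59,"ffo":42,"jjr":67,"plh":69,"vgy":19}}

Derivation:
After op 1 (add /p/oh 43): {"h":[88,70,84,36],"jgu":{"cvi":8,"dd":26,"f":64,"grd":59},"p":{"np":29,"oh":43},"ys":{"b":55,"dtf":93,"ffo":42,"jjr":67}}
After op 2 (add /ys/dtf 34): {"h":[88,70,84,36],"jgu":{"cvi":8,"dd":26,"f":64,"grd":59},"p":{"np":29,"oh":43},"ys":{"b":55,"dtf":34,"ffo":42,"jjr":67}}
After op 3 (add /ys/plh 69): {"h":[88,70,84,36],"jgu":{"cvi":8,"dd":26,"f":64,"grd":59},"p":{"np":29,"oh":43},"ys":{"b":55,"dtf":34,"ffo":42,"jjr":67,"plh":69}}
After op 4 (remove /h/3): {"h":[88,70,84],"jgu":{"cvi":8,"dd":26,"f":64,"grd":59},"p":{"np":29,"oh":43},"ys":{"b":55,"dtf":34,"ffo":42,"jjr":67,"plh":69}}
After op 5 (add /jgu/grd 63): {"h":[88,70,84],"jgu":{"cvi":8,"dd":26,"f":64,"grd":63},"p":{"np":29,"oh":43},"ys":{"b":55,"dtf":34,"ffo":42,"jjr":67,"plh":69}}
After op 6 (replace /ys/dtf 99): {"h":[88,70,84],"jgu":{"cvi":8,"dd":26,"f":64,"grd":63},"p":{"np":29,"oh":43},"ys":{"b":55,"dtf":99,"ffo":42,"jjr":67,"plh":69}}
After op 7 (add /p/caz 45): {"h":[88,70,84],"jgu":{"cvi":8,"dd":26,"f":64,"grd":63},"p":{"caz":45,"np":29,"oh":43},"ys":{"b":55,"dtf":99,"ffo":42,"jjr":67,"plh":69}}
After op 8 (replace /jgu 72): {"h":[88,70,84],"jgu":72,"p":{"caz":45,"np":29,"oh":43},"ys":{"b":55,"dtf":99,"ffo":42,"jjr":67,"plh":69}}
After op 9 (add /p/k 98): {"h":[88,70,84],"jgu":72,"p":{"caz":45,"k":98,"np":29,"oh":43},"ys":{"b":55,"dtf":99,"ffo":42,"jjr":67,"plh":69}}
After op 10 (replace /ys/dtf 59): {"h":[88,70,84],"jgu":72,"p":{"caz":45,"k":98,"np":29,"oh":43},"ys":{"b":55,"dtf":59,"ffo":42,"jjr":67,"plh":69}}
After op 11 (remove /p/caz): {"h":[88,70,84],"jgu":72,"p":{"k":98,"np":29,"oh":43},"ys":{"b":55,"dtf":59,"ffo":42,"jjr":67,"plh":69}}
After op 12 (replace /h/2 72): {"h":[88,70,72],"jgu":72,"p":{"k":98,"np":29,"oh":43},"ys":{"b":55,"dtf":59,"ffo":42,"jjr":67,"plh":69}}
After op 13 (add /ys/vgy 19): {"h":[88,70,72],"jgu":72,"p":{"k":98,"np":29,"oh":43},"ys":{"b":55,"dtf":59,"ffo":42,"jjr":67,"plh":69,"vgy":19}}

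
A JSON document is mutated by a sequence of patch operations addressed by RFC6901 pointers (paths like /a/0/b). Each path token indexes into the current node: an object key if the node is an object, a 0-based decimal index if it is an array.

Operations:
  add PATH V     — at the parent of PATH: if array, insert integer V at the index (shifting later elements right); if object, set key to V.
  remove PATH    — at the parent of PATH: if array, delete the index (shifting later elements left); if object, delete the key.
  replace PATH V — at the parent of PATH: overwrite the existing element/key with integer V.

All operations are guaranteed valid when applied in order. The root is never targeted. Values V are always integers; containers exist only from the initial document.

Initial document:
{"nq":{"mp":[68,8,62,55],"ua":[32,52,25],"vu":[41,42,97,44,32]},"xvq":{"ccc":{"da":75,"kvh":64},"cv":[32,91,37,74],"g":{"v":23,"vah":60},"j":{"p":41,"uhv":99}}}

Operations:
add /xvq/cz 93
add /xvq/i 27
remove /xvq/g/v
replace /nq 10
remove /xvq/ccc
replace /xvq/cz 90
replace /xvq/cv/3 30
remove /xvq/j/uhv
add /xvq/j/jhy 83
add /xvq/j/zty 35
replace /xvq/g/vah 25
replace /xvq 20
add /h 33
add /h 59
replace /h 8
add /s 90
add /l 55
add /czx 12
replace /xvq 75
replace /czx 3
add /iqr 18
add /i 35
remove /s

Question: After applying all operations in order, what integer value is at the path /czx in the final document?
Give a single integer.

Answer: 3

Derivation:
After op 1 (add /xvq/cz 93): {"nq":{"mp":[68,8,62,55],"ua":[32,52,25],"vu":[41,42,97,44,32]},"xvq":{"ccc":{"da":75,"kvh":64},"cv":[32,91,37,74],"cz":93,"g":{"v":23,"vah":60},"j":{"p":41,"uhv":99}}}
After op 2 (add /xvq/i 27): {"nq":{"mp":[68,8,62,55],"ua":[32,52,25],"vu":[41,42,97,44,32]},"xvq":{"ccc":{"da":75,"kvh":64},"cv":[32,91,37,74],"cz":93,"g":{"v":23,"vah":60},"i":27,"j":{"p":41,"uhv":99}}}
After op 3 (remove /xvq/g/v): {"nq":{"mp":[68,8,62,55],"ua":[32,52,25],"vu":[41,42,97,44,32]},"xvq":{"ccc":{"da":75,"kvh":64},"cv":[32,91,37,74],"cz":93,"g":{"vah":60},"i":27,"j":{"p":41,"uhv":99}}}
After op 4 (replace /nq 10): {"nq":10,"xvq":{"ccc":{"da":75,"kvh":64},"cv":[32,91,37,74],"cz":93,"g":{"vah":60},"i":27,"j":{"p":41,"uhv":99}}}
After op 5 (remove /xvq/ccc): {"nq":10,"xvq":{"cv":[32,91,37,74],"cz":93,"g":{"vah":60},"i":27,"j":{"p":41,"uhv":99}}}
After op 6 (replace /xvq/cz 90): {"nq":10,"xvq":{"cv":[32,91,37,74],"cz":90,"g":{"vah":60},"i":27,"j":{"p":41,"uhv":99}}}
After op 7 (replace /xvq/cv/3 30): {"nq":10,"xvq":{"cv":[32,91,37,30],"cz":90,"g":{"vah":60},"i":27,"j":{"p":41,"uhv":99}}}
After op 8 (remove /xvq/j/uhv): {"nq":10,"xvq":{"cv":[32,91,37,30],"cz":90,"g":{"vah":60},"i":27,"j":{"p":41}}}
After op 9 (add /xvq/j/jhy 83): {"nq":10,"xvq":{"cv":[32,91,37,30],"cz":90,"g":{"vah":60},"i":27,"j":{"jhy":83,"p":41}}}
After op 10 (add /xvq/j/zty 35): {"nq":10,"xvq":{"cv":[32,91,37,30],"cz":90,"g":{"vah":60},"i":27,"j":{"jhy":83,"p":41,"zty":35}}}
After op 11 (replace /xvq/g/vah 25): {"nq":10,"xvq":{"cv":[32,91,37,30],"cz":90,"g":{"vah":25},"i":27,"j":{"jhy":83,"p":41,"zty":35}}}
After op 12 (replace /xvq 20): {"nq":10,"xvq":20}
After op 13 (add /h 33): {"h":33,"nq":10,"xvq":20}
After op 14 (add /h 59): {"h":59,"nq":10,"xvq":20}
After op 15 (replace /h 8): {"h":8,"nq":10,"xvq":20}
After op 16 (add /s 90): {"h":8,"nq":10,"s":90,"xvq":20}
After op 17 (add /l 55): {"h":8,"l":55,"nq":10,"s":90,"xvq":20}
After op 18 (add /czx 12): {"czx":12,"h":8,"l":55,"nq":10,"s":90,"xvq":20}
After op 19 (replace /xvq 75): {"czx":12,"h":8,"l":55,"nq":10,"s":90,"xvq":75}
After op 20 (replace /czx 3): {"czx":3,"h":8,"l":55,"nq":10,"s":90,"xvq":75}
After op 21 (add /iqr 18): {"czx":3,"h":8,"iqr":18,"l":55,"nq":10,"s":90,"xvq":75}
After op 22 (add /i 35): {"czx":3,"h":8,"i":35,"iqr":18,"l":55,"nq":10,"s":90,"xvq":75}
After op 23 (remove /s): {"czx":3,"h":8,"i":35,"iqr":18,"l":55,"nq":10,"xvq":75}
Value at /czx: 3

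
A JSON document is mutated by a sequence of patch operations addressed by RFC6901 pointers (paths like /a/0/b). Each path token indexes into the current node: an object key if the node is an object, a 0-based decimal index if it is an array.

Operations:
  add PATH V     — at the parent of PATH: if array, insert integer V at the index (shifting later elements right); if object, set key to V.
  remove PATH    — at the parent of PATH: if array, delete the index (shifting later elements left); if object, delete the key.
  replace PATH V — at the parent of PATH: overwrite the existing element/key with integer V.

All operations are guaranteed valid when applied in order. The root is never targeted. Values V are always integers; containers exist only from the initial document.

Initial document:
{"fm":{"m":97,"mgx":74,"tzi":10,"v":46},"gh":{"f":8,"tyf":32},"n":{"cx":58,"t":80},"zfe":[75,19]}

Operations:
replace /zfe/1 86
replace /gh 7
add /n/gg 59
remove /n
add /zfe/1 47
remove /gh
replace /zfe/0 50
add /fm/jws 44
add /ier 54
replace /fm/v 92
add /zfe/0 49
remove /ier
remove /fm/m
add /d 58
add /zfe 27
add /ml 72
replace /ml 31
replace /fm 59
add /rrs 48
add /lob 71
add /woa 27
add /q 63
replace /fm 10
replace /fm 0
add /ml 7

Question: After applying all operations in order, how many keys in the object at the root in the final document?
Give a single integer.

Answer: 8

Derivation:
After op 1 (replace /zfe/1 86): {"fm":{"m":97,"mgx":74,"tzi":10,"v":46},"gh":{"f":8,"tyf":32},"n":{"cx":58,"t":80},"zfe":[75,86]}
After op 2 (replace /gh 7): {"fm":{"m":97,"mgx":74,"tzi":10,"v":46},"gh":7,"n":{"cx":58,"t":80},"zfe":[75,86]}
After op 3 (add /n/gg 59): {"fm":{"m":97,"mgx":74,"tzi":10,"v":46},"gh":7,"n":{"cx":58,"gg":59,"t":80},"zfe":[75,86]}
After op 4 (remove /n): {"fm":{"m":97,"mgx":74,"tzi":10,"v":46},"gh":7,"zfe":[75,86]}
After op 5 (add /zfe/1 47): {"fm":{"m":97,"mgx":74,"tzi":10,"v":46},"gh":7,"zfe":[75,47,86]}
After op 6 (remove /gh): {"fm":{"m":97,"mgx":74,"tzi":10,"v":46},"zfe":[75,47,86]}
After op 7 (replace /zfe/0 50): {"fm":{"m":97,"mgx":74,"tzi":10,"v":46},"zfe":[50,47,86]}
After op 8 (add /fm/jws 44): {"fm":{"jws":44,"m":97,"mgx":74,"tzi":10,"v":46},"zfe":[50,47,86]}
After op 9 (add /ier 54): {"fm":{"jws":44,"m":97,"mgx":74,"tzi":10,"v":46},"ier":54,"zfe":[50,47,86]}
After op 10 (replace /fm/v 92): {"fm":{"jws":44,"m":97,"mgx":74,"tzi":10,"v":92},"ier":54,"zfe":[50,47,86]}
After op 11 (add /zfe/0 49): {"fm":{"jws":44,"m":97,"mgx":74,"tzi":10,"v":92},"ier":54,"zfe":[49,50,47,86]}
After op 12 (remove /ier): {"fm":{"jws":44,"m":97,"mgx":74,"tzi":10,"v":92},"zfe":[49,50,47,86]}
After op 13 (remove /fm/m): {"fm":{"jws":44,"mgx":74,"tzi":10,"v":92},"zfe":[49,50,47,86]}
After op 14 (add /d 58): {"d":58,"fm":{"jws":44,"mgx":74,"tzi":10,"v":92},"zfe":[49,50,47,86]}
After op 15 (add /zfe 27): {"d":58,"fm":{"jws":44,"mgx":74,"tzi":10,"v":92},"zfe":27}
After op 16 (add /ml 72): {"d":58,"fm":{"jws":44,"mgx":74,"tzi":10,"v":92},"ml":72,"zfe":27}
After op 17 (replace /ml 31): {"d":58,"fm":{"jws":44,"mgx":74,"tzi":10,"v":92},"ml":31,"zfe":27}
After op 18 (replace /fm 59): {"d":58,"fm":59,"ml":31,"zfe":27}
After op 19 (add /rrs 48): {"d":58,"fm":59,"ml":31,"rrs":48,"zfe":27}
After op 20 (add /lob 71): {"d":58,"fm":59,"lob":71,"ml":31,"rrs":48,"zfe":27}
After op 21 (add /woa 27): {"d":58,"fm":59,"lob":71,"ml":31,"rrs":48,"woa":27,"zfe":27}
After op 22 (add /q 63): {"d":58,"fm":59,"lob":71,"ml":31,"q":63,"rrs":48,"woa":27,"zfe":27}
After op 23 (replace /fm 10): {"d":58,"fm":10,"lob":71,"ml":31,"q":63,"rrs":48,"woa":27,"zfe":27}
After op 24 (replace /fm 0): {"d":58,"fm":0,"lob":71,"ml":31,"q":63,"rrs":48,"woa":27,"zfe":27}
After op 25 (add /ml 7): {"d":58,"fm":0,"lob":71,"ml":7,"q":63,"rrs":48,"woa":27,"zfe":27}
Size at the root: 8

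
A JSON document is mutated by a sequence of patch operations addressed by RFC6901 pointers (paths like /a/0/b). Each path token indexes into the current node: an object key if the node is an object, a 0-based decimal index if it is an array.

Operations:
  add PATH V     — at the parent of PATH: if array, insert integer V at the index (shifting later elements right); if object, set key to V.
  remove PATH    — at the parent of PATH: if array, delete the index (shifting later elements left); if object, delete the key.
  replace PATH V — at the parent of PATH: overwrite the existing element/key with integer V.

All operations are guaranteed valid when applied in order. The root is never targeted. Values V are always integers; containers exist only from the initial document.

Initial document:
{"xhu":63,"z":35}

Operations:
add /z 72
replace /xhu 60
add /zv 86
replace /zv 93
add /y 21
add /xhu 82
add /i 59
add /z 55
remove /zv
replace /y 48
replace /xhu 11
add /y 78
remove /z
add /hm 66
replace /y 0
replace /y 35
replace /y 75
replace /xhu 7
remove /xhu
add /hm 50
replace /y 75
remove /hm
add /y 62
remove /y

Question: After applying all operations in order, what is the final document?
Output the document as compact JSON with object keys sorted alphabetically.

Answer: {"i":59}

Derivation:
After op 1 (add /z 72): {"xhu":63,"z":72}
After op 2 (replace /xhu 60): {"xhu":60,"z":72}
After op 3 (add /zv 86): {"xhu":60,"z":72,"zv":86}
After op 4 (replace /zv 93): {"xhu":60,"z":72,"zv":93}
After op 5 (add /y 21): {"xhu":60,"y":21,"z":72,"zv":93}
After op 6 (add /xhu 82): {"xhu":82,"y":21,"z":72,"zv":93}
After op 7 (add /i 59): {"i":59,"xhu":82,"y":21,"z":72,"zv":93}
After op 8 (add /z 55): {"i":59,"xhu":82,"y":21,"z":55,"zv":93}
After op 9 (remove /zv): {"i":59,"xhu":82,"y":21,"z":55}
After op 10 (replace /y 48): {"i":59,"xhu":82,"y":48,"z":55}
After op 11 (replace /xhu 11): {"i":59,"xhu":11,"y":48,"z":55}
After op 12 (add /y 78): {"i":59,"xhu":11,"y":78,"z":55}
After op 13 (remove /z): {"i":59,"xhu":11,"y":78}
After op 14 (add /hm 66): {"hm":66,"i":59,"xhu":11,"y":78}
After op 15 (replace /y 0): {"hm":66,"i":59,"xhu":11,"y":0}
After op 16 (replace /y 35): {"hm":66,"i":59,"xhu":11,"y":35}
After op 17 (replace /y 75): {"hm":66,"i":59,"xhu":11,"y":75}
After op 18 (replace /xhu 7): {"hm":66,"i":59,"xhu":7,"y":75}
After op 19 (remove /xhu): {"hm":66,"i":59,"y":75}
After op 20 (add /hm 50): {"hm":50,"i":59,"y":75}
After op 21 (replace /y 75): {"hm":50,"i":59,"y":75}
After op 22 (remove /hm): {"i":59,"y":75}
After op 23 (add /y 62): {"i":59,"y":62}
After op 24 (remove /y): {"i":59}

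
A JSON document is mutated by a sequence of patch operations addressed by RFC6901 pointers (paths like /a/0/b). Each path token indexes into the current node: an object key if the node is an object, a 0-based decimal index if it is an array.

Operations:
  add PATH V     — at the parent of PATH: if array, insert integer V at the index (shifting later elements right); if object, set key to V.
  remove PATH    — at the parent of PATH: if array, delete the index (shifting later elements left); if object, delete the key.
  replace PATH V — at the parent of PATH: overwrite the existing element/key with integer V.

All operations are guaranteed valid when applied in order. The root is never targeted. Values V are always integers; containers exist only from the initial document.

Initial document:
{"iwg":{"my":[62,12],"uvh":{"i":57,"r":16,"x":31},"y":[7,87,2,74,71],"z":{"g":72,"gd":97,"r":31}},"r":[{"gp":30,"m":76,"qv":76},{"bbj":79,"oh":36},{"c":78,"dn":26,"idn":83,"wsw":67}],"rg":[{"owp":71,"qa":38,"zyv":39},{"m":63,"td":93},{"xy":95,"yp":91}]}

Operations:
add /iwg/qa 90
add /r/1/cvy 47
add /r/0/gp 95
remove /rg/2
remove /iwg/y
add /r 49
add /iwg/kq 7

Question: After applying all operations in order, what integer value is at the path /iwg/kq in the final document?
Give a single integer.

After op 1 (add /iwg/qa 90): {"iwg":{"my":[62,12],"qa":90,"uvh":{"i":57,"r":16,"x":31},"y":[7,87,2,74,71],"z":{"g":72,"gd":97,"r":31}},"r":[{"gp":30,"m":76,"qv":76},{"bbj":79,"oh":36},{"c":78,"dn":26,"idn":83,"wsw":67}],"rg":[{"owp":71,"qa":38,"zyv":39},{"m":63,"td":93},{"xy":95,"yp":91}]}
After op 2 (add /r/1/cvy 47): {"iwg":{"my":[62,12],"qa":90,"uvh":{"i":57,"r":16,"x":31},"y":[7,87,2,74,71],"z":{"g":72,"gd":97,"r":31}},"r":[{"gp":30,"m":76,"qv":76},{"bbj":79,"cvy":47,"oh":36},{"c":78,"dn":26,"idn":83,"wsw":67}],"rg":[{"owp":71,"qa":38,"zyv":39},{"m":63,"td":93},{"xy":95,"yp":91}]}
After op 3 (add /r/0/gp 95): {"iwg":{"my":[62,12],"qa":90,"uvh":{"i":57,"r":16,"x":31},"y":[7,87,2,74,71],"z":{"g":72,"gd":97,"r":31}},"r":[{"gp":95,"m":76,"qv":76},{"bbj":79,"cvy":47,"oh":36},{"c":78,"dn":26,"idn":83,"wsw":67}],"rg":[{"owp":71,"qa":38,"zyv":39},{"m":63,"td":93},{"xy":95,"yp":91}]}
After op 4 (remove /rg/2): {"iwg":{"my":[62,12],"qa":90,"uvh":{"i":57,"r":16,"x":31},"y":[7,87,2,74,71],"z":{"g":72,"gd":97,"r":31}},"r":[{"gp":95,"m":76,"qv":76},{"bbj":79,"cvy":47,"oh":36},{"c":78,"dn":26,"idn":83,"wsw":67}],"rg":[{"owp":71,"qa":38,"zyv":39},{"m":63,"td":93}]}
After op 5 (remove /iwg/y): {"iwg":{"my":[62,12],"qa":90,"uvh":{"i":57,"r":16,"x":31},"z":{"g":72,"gd":97,"r":31}},"r":[{"gp":95,"m":76,"qv":76},{"bbj":79,"cvy":47,"oh":36},{"c":78,"dn":26,"idn":83,"wsw":67}],"rg":[{"owp":71,"qa":38,"zyv":39},{"m":63,"td":93}]}
After op 6 (add /r 49): {"iwg":{"my":[62,12],"qa":90,"uvh":{"i":57,"r":16,"x":31},"z":{"g":72,"gd":97,"r":31}},"r":49,"rg":[{"owp":71,"qa":38,"zyv":39},{"m":63,"td":93}]}
After op 7 (add /iwg/kq 7): {"iwg":{"kq":7,"my":[62,12],"qa":90,"uvh":{"i":57,"r":16,"x":31},"z":{"g":72,"gd":97,"r":31}},"r":49,"rg":[{"owp":71,"qa":38,"zyv":39},{"m":63,"td":93}]}
Value at /iwg/kq: 7

Answer: 7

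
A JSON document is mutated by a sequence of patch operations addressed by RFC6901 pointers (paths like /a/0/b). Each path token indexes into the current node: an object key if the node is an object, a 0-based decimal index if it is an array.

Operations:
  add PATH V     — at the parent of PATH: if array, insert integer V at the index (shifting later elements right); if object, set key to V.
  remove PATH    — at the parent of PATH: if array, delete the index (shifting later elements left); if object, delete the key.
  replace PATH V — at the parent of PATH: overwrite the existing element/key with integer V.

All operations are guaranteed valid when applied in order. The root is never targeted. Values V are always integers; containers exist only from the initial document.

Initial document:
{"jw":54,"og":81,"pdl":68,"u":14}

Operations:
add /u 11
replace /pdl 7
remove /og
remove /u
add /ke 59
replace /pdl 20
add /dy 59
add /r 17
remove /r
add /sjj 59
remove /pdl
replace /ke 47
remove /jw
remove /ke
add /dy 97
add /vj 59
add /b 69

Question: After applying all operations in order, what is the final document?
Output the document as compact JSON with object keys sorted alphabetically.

Answer: {"b":69,"dy":97,"sjj":59,"vj":59}

Derivation:
After op 1 (add /u 11): {"jw":54,"og":81,"pdl":68,"u":11}
After op 2 (replace /pdl 7): {"jw":54,"og":81,"pdl":7,"u":11}
After op 3 (remove /og): {"jw":54,"pdl":7,"u":11}
After op 4 (remove /u): {"jw":54,"pdl":7}
After op 5 (add /ke 59): {"jw":54,"ke":59,"pdl":7}
After op 6 (replace /pdl 20): {"jw":54,"ke":59,"pdl":20}
After op 7 (add /dy 59): {"dy":59,"jw":54,"ke":59,"pdl":20}
After op 8 (add /r 17): {"dy":59,"jw":54,"ke":59,"pdl":20,"r":17}
After op 9 (remove /r): {"dy":59,"jw":54,"ke":59,"pdl":20}
After op 10 (add /sjj 59): {"dy":59,"jw":54,"ke":59,"pdl":20,"sjj":59}
After op 11 (remove /pdl): {"dy":59,"jw":54,"ke":59,"sjj":59}
After op 12 (replace /ke 47): {"dy":59,"jw":54,"ke":47,"sjj":59}
After op 13 (remove /jw): {"dy":59,"ke":47,"sjj":59}
After op 14 (remove /ke): {"dy":59,"sjj":59}
After op 15 (add /dy 97): {"dy":97,"sjj":59}
After op 16 (add /vj 59): {"dy":97,"sjj":59,"vj":59}
After op 17 (add /b 69): {"b":69,"dy":97,"sjj":59,"vj":59}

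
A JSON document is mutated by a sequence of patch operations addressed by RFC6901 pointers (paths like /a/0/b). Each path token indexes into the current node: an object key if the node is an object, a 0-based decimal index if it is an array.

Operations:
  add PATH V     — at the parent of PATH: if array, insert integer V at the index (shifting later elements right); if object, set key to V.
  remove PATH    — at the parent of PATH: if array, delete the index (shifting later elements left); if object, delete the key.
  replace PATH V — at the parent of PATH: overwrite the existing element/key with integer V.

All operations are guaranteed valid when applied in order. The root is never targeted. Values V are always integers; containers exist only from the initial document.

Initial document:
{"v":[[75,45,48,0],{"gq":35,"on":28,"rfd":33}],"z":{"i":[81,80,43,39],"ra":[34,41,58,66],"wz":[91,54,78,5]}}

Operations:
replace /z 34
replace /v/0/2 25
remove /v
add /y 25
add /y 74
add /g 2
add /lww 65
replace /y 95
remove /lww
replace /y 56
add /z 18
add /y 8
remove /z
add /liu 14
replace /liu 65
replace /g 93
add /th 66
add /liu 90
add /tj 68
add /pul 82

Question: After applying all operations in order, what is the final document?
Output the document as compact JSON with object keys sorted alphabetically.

After op 1 (replace /z 34): {"v":[[75,45,48,0],{"gq":35,"on":28,"rfd":33}],"z":34}
After op 2 (replace /v/0/2 25): {"v":[[75,45,25,0],{"gq":35,"on":28,"rfd":33}],"z":34}
After op 3 (remove /v): {"z":34}
After op 4 (add /y 25): {"y":25,"z":34}
After op 5 (add /y 74): {"y":74,"z":34}
After op 6 (add /g 2): {"g":2,"y":74,"z":34}
After op 7 (add /lww 65): {"g":2,"lww":65,"y":74,"z":34}
After op 8 (replace /y 95): {"g":2,"lww":65,"y":95,"z":34}
After op 9 (remove /lww): {"g":2,"y":95,"z":34}
After op 10 (replace /y 56): {"g":2,"y":56,"z":34}
After op 11 (add /z 18): {"g":2,"y":56,"z":18}
After op 12 (add /y 8): {"g":2,"y":8,"z":18}
After op 13 (remove /z): {"g":2,"y":8}
After op 14 (add /liu 14): {"g":2,"liu":14,"y":8}
After op 15 (replace /liu 65): {"g":2,"liu":65,"y":8}
After op 16 (replace /g 93): {"g":93,"liu":65,"y":8}
After op 17 (add /th 66): {"g":93,"liu":65,"th":66,"y":8}
After op 18 (add /liu 90): {"g":93,"liu":90,"th":66,"y":8}
After op 19 (add /tj 68): {"g":93,"liu":90,"th":66,"tj":68,"y":8}
After op 20 (add /pul 82): {"g":93,"liu":90,"pul":82,"th":66,"tj":68,"y":8}

Answer: {"g":93,"liu":90,"pul":82,"th":66,"tj":68,"y":8}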